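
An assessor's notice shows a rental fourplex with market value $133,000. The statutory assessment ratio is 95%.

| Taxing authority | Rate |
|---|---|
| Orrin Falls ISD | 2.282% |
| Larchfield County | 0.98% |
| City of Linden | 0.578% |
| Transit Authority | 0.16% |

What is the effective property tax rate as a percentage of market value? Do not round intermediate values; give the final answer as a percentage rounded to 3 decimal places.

Assessed value = $133,000 × 0.95 = $126,350
Orrin Falls ISD: $126,350 × 0.02282 = $2,883.307
Larchfield County: $126,350 × 0.0098 = $1,238.23
City of Linden: $126,350 × 0.00578 = $730.303
Transit Authority: $126,350 × 0.0016 = $202.16
Total tax = $5,054
Effective rate = $5,054 ÷ $133,000 = 3.800% of market value

3.800%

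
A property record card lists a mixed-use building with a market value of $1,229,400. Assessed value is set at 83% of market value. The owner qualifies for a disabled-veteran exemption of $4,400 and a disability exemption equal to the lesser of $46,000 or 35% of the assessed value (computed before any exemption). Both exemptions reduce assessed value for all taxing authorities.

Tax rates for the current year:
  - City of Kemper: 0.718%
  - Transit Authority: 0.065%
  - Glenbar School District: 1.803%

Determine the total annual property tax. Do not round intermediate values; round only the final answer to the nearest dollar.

Assessed value = $1,229,400 × 0.83 = $1,020,402
Disability exemption = min($46,000, 35% × $1,020,402) = min($46,000, $357,140.7) = $46,000 (dollar cap binds)
Taxable value = $1,020,402 − $4,400 − $46,000 = $970,002
City of Kemper: $970,002 × 0.00718 = $6,964.61436
Transit Authority: $970,002 × 0.00065 = $630.5013
Glenbar School District: $970,002 × 0.01803 = $17,489.13606
Total = $25,084.25172

$25,084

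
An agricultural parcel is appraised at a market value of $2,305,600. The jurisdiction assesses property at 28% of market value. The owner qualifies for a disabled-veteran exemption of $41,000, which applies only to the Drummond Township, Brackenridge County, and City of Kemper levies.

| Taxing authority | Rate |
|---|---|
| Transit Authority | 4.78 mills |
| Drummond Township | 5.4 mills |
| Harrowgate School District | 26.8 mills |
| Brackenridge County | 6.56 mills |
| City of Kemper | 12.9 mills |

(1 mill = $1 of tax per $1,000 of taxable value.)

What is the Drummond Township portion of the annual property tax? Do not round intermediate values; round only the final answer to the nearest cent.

$3,264.67

Assessed value = $2,305,600 × 0.28 = $645,568
Drummond Township taxable value = $645,568 − $41,000 = $604,568
Drummond Township levy = $604,568 × 0.0054 = $3,264.6672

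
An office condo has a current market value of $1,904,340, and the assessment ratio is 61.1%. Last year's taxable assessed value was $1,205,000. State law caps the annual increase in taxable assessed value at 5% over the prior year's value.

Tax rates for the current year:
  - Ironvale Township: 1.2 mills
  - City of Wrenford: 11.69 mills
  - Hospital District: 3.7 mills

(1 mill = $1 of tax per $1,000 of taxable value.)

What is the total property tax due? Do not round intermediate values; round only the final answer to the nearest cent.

Uncapped assessed value = $1,904,340 × 0.611 = $1,163,551.74
Cap limit = $1,205,000 × 1.05 = $1,265,250
Taxable assessed value = min($1,163,551.74, $1,265,250) = $1,163,551.74 (cap does not bind)
Ironvale Township: $1,163,551.74 × 0.0012 = $1,396.262088
City of Wrenford: $1,163,551.74 × 0.01169 = $13,601.9198406
Hospital District: $1,163,551.74 × 0.0037 = $4,305.141438
Total = $19,303.3233666

$19,303.32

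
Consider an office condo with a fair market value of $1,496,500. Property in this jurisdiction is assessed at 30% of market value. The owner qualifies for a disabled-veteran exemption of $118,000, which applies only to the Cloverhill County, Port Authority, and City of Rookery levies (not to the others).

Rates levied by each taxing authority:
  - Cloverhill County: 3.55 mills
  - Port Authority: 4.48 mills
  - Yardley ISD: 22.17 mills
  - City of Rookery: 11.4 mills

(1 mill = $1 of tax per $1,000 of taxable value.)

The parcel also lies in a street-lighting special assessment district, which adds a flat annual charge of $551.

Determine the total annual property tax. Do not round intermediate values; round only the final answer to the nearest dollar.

Assessed value = $1,496,500 × 0.3 = $448,950
Cloverhill County: ($448,950 − $118,000) × 0.00355 = $330,950 × 0.00355 = $1,174.8725
Port Authority: ($448,950 − $118,000) × 0.00448 = $330,950 × 0.00448 = $1,482.656
Yardley ISD: $448,950 × 0.02217 = $9,953.2215
City of Rookery: ($448,950 − $118,000) × 0.0114 = $330,950 × 0.0114 = $3,772.83
Levies subtotal = $16,383.58
Total = $16,383.58 + $551 = $16,934.58

$16,935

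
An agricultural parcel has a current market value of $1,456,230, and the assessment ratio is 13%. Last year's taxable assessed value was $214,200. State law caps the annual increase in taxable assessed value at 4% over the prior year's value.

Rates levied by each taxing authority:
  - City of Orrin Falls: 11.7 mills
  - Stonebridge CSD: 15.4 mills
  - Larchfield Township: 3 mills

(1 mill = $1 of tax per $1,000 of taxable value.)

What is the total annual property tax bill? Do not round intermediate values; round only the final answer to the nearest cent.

Uncapped assessed value = $1,456,230 × 0.13 = $189,309.9
Cap limit = $214,200 × 1.04 = $222,768
Taxable assessed value = min($189,309.9, $222,768) = $189,309.9 (cap does not bind)
City of Orrin Falls: $189,309.9 × 0.0117 = $2,214.92583
Stonebridge CSD: $189,309.9 × 0.0154 = $2,915.37246
Larchfield Township: $189,309.9 × 0.003 = $567.9297
Total = $5,698.22799

$5,698.23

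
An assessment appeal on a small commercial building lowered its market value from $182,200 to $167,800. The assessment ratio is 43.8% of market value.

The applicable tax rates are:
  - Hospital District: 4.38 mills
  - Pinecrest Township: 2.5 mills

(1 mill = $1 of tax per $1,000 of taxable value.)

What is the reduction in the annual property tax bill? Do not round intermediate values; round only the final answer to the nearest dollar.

Old assessed value = $182,200 × 0.438 = $79,803.6
New assessed value = $167,800 × 0.438 = $73,496.4
Combined rate = 0.00438 + 0.0025 = 0.00688
Old tax = $79,803.6 × 0.00688 = $549.048768
New tax = $73,496.4 × 0.00688 = $505.655232
Reduction = $549.048768 − $505.655232 = $43.393536

$43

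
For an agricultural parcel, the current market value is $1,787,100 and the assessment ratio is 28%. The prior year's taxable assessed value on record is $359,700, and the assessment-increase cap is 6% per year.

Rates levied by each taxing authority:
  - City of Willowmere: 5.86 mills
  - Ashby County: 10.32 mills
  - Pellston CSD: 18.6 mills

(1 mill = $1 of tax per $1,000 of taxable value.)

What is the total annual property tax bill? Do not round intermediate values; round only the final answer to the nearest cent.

$13,260.99

Uncapped assessed value = $1,787,100 × 0.28 = $500,388
Cap limit = $359,700 × 1.06 = $381,282
Taxable assessed value = min($500,388, $381,282) = $381,282 (cap binds)
City of Willowmere: $381,282 × 0.00586 = $2,234.31252
Ashby County: $381,282 × 0.01032 = $3,934.83024
Pellston CSD: $381,282 × 0.0186 = $7,091.8452
Total = $13,260.98796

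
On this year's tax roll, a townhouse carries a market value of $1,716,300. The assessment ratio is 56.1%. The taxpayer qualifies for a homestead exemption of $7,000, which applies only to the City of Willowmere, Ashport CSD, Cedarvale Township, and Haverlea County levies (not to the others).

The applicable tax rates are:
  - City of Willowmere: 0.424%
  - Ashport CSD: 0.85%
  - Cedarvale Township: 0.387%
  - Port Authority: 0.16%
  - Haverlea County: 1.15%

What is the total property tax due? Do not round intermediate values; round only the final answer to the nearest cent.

$28,409.33

Assessed value = $1,716,300 × 0.561 = $962,844.3
City of Willowmere: ($962,844.3 − $7,000) × 0.00424 = $955,844.3 × 0.00424 = $4,052.779832
Ashport CSD: ($962,844.3 − $7,000) × 0.0085 = $955,844.3 × 0.0085 = $8,124.67655
Cedarvale Township: ($962,844.3 − $7,000) × 0.00387 = $955,844.3 × 0.00387 = $3,699.117441
Port Authority: $962,844.3 × 0.0016 = $1,540.55088
Haverlea County: ($962,844.3 − $7,000) × 0.0115 = $955,844.3 × 0.0115 = $10,992.20945
Total = $28,409.334153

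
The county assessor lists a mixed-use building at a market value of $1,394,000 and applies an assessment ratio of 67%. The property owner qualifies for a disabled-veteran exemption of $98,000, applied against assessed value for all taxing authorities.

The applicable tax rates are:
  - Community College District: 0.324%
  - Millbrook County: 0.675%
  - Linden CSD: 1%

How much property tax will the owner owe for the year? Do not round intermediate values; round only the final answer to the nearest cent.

$16,711.24

Assessed value = $1,394,000 × 0.67 = $933,980
Taxable value = $933,980 − $98,000 = $835,980
Community College District: $835,980 × 0.00324 = $2,708.5752
Millbrook County: $835,980 × 0.00675 = $5,642.865
Linden CSD: $835,980 × 0.01 = $8,359.8
Total = $2,708.5752 + $5,642.865 + $8,359.8 = $16,711.2402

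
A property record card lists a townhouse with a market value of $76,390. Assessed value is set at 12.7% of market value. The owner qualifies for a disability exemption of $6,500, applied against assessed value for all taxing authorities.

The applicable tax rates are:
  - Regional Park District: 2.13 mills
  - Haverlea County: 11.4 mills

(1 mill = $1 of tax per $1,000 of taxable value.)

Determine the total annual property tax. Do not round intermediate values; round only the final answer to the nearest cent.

Assessed value = $76,390 × 0.127 = $9,701.53
Taxable value = $9,701.53 − $6,500 = $3,201.53
Regional Park District: $3,201.53 × 0.00213 = $6.8192589
Haverlea County: $3,201.53 × 0.0114 = $36.497442
Total = $6.8192589 + $36.497442 = $43.3167009

$43.32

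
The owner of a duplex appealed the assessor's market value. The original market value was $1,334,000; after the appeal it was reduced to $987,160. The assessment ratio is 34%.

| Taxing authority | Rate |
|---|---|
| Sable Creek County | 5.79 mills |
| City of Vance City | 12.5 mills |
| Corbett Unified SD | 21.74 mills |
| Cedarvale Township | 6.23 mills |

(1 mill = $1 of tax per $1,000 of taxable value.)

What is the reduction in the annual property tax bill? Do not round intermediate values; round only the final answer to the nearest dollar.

$5,455

Old assessed value = $1,334,000 × 0.34 = $453,560
New assessed value = $987,160 × 0.34 = $335,634.4
Combined rate = 0.00579 + 0.0125 + 0.02174 + 0.00623 = 0.04626
Old tax = $453,560 × 0.04626 = $20,981.6856
New tax = $335,634.4 × 0.04626 = $15,526.447344
Reduction = $20,981.6856 − $15,526.447344 = $5,455.238256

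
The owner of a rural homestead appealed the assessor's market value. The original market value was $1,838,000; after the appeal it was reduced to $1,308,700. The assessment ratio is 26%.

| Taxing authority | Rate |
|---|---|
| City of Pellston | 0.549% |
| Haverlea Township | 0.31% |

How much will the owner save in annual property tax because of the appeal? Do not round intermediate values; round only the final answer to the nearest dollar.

$1,182

Old assessed value = $1,838,000 × 0.26 = $477,880
New assessed value = $1,308,700 × 0.26 = $340,262
Combined rate = 0.00549 + 0.0031 = 0.00859
Old tax = $477,880 × 0.00859 = $4,104.9892
New tax = $340,262 × 0.00859 = $2,922.85058
Reduction = $4,104.9892 − $2,922.85058 = $1,182.13862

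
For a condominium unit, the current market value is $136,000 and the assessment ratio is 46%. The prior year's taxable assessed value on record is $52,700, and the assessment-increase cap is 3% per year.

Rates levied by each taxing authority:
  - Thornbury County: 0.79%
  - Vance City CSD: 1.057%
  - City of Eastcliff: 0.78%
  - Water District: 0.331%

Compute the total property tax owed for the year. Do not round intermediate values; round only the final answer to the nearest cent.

$1,605.63

Uncapped assessed value = $136,000 × 0.46 = $62,560
Cap limit = $52,700 × 1.03 = $54,281
Taxable assessed value = min($62,560, $54,281) = $54,281 (cap binds)
Thornbury County: $54,281 × 0.0079 = $428.8199
Vance City CSD: $54,281 × 0.01057 = $573.75017
City of Eastcliff: $54,281 × 0.0078 = $423.3918
Water District: $54,281 × 0.00331 = $179.67011
Total = $1,605.63198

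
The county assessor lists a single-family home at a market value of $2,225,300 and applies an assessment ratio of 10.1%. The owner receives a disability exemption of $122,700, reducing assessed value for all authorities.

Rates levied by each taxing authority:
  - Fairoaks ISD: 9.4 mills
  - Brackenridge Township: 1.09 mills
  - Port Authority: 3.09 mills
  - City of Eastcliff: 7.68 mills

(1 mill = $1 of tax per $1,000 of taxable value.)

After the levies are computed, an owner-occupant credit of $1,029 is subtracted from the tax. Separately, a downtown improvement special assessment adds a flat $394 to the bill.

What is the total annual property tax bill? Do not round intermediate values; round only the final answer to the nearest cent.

Assessed value = $2,225,300 × 0.101 = $224,755.3
Taxable value = $224,755.3 − $122,700 = $102,055.3
Fairoaks ISD: $102,055.3 × 0.0094 = $959.31982
Brackenridge Township: $102,055.3 × 0.00109 = $111.240277
Port Authority: $102,055.3 × 0.00309 = $315.350877
City of Eastcliff: $102,055.3 × 0.00768 = $783.784704
Levies subtotal = $2,169.695678
After credit = $2,169.695678 − $1,029 = $1,140.695678
Total = $1,140.695678 + $394 = $1,534.695678

$1,534.70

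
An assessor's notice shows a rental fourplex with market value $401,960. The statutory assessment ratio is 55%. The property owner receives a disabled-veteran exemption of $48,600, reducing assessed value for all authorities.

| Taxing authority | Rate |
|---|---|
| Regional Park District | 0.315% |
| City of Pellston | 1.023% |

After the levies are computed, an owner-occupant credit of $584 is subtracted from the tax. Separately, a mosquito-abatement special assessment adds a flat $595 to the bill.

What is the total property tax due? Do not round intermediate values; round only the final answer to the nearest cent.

$2,318.76

Assessed value = $401,960 × 0.55 = $221,078
Taxable value = $221,078 − $48,600 = $172,478
Regional Park District: $172,478 × 0.00315 = $543.3057
City of Pellston: $172,478 × 0.01023 = $1,764.44994
Levies subtotal = $2,307.75564
After credit = $2,307.75564 − $584 = $1,723.75564
Total = $1,723.75564 + $595 = $2,318.75564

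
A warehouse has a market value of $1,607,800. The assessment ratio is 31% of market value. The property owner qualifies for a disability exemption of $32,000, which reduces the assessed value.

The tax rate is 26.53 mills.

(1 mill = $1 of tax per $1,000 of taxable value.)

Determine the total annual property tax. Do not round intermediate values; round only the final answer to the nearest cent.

$12,374.07

Assessed value = $1,607,800 × 0.31 = $498,418
Taxable value = $498,418 − $32,000 = $466,418
Tax = $466,418 × 0.02653 = $12,374.06954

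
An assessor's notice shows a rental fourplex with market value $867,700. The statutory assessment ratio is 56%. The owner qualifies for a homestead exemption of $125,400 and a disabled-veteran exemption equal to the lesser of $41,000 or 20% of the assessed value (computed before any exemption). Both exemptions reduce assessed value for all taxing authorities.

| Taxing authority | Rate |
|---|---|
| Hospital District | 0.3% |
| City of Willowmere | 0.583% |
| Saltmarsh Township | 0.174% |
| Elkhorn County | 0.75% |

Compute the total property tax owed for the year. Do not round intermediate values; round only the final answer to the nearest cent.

Assessed value = $867,700 × 0.56 = $485,912
Disabled-veteran exemption = min($41,000, 20% × $485,912) = min($41,000, $97,182.4) = $41,000 (dollar cap binds)
Taxable value = $485,912 − $125,400 − $41,000 = $319,512
Hospital District: $319,512 × 0.003 = $958.536
City of Willowmere: $319,512 × 0.00583 = $1,862.75496
Saltmarsh Township: $319,512 × 0.00174 = $555.95088
Elkhorn County: $319,512 × 0.0075 = $2,396.34
Total = $5,773.58184

$5,773.58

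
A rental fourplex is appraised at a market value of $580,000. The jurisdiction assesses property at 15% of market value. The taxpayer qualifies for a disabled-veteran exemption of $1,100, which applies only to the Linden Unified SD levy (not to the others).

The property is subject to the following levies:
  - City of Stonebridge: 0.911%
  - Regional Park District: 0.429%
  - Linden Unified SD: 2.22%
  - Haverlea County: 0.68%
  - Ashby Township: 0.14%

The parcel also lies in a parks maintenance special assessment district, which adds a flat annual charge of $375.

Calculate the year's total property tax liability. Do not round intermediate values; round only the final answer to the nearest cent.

Assessed value = $580,000 × 0.15 = $87,000
City of Stonebridge: $87,000 × 0.00911 = $792.57
Regional Park District: $87,000 × 0.00429 = $373.23
Linden Unified SD: ($87,000 − $1,100) × 0.0222 = $85,900 × 0.0222 = $1,906.98
Haverlea County: $87,000 × 0.0068 = $591.6
Ashby Township: $87,000 × 0.0014 = $121.8
Levies subtotal = $3,786.18
Total = $3,786.18 + $375 = $4,161.18

$4,161.18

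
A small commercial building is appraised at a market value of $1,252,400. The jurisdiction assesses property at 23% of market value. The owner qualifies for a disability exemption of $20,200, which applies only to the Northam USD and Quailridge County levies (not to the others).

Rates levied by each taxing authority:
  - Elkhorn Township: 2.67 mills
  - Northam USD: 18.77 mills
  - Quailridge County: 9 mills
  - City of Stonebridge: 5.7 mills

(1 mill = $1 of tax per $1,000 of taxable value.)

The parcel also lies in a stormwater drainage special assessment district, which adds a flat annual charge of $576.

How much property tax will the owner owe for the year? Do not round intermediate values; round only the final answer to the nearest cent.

$10,425.25

Assessed value = $1,252,400 × 0.23 = $288,052
Elkhorn Township: $288,052 × 0.00267 = $769.09884
Northam USD: ($288,052 − $20,200) × 0.01877 = $267,852 × 0.01877 = $5,027.58204
Quailridge County: ($288,052 − $20,200) × 0.009 = $267,852 × 0.009 = $2,410.668
City of Stonebridge: $288,052 × 0.0057 = $1,641.8964
Levies subtotal = $9,849.24528
Total = $9,849.24528 + $576 = $10,425.24528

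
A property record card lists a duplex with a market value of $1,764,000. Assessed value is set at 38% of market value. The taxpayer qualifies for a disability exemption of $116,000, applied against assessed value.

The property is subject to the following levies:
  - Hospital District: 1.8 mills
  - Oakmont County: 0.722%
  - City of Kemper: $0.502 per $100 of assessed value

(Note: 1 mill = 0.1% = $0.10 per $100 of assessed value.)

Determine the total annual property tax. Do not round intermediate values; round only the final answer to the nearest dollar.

$7,783

Assessed value = $1,764,000 × 0.38 = $670,320
Taxable value = $670,320 − $116,000 = $554,320
Hospital District: $554,320 × 0.0018 = $997.776
Oakmont County: $554,320 × 0.00722 = $4,002.1904
City of Kemper: $554,320 × 0.00502 = $2,782.6864
Total = $7,782.6528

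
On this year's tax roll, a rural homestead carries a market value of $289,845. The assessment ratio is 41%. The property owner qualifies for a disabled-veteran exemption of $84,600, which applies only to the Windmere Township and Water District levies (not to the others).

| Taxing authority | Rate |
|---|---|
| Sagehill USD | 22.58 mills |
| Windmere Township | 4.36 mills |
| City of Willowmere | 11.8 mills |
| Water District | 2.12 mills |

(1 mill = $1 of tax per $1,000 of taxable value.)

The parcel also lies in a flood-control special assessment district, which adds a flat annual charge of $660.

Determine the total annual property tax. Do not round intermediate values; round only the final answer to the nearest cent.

Assessed value = $289,845 × 0.41 = $118,836.45
Sagehill USD: $118,836.45 × 0.02258 = $2,683.327041
Windmere Township: ($118,836.45 − $84,600) × 0.00436 = $34,236.45 × 0.00436 = $149.270922
City of Willowmere: $118,836.45 × 0.0118 = $1,402.27011
Water District: ($118,836.45 − $84,600) × 0.00212 = $34,236.45 × 0.00212 = $72.581274
Levies subtotal = $4,307.449347
Total = $4,307.449347 + $660 = $4,967.449347

$4,967.45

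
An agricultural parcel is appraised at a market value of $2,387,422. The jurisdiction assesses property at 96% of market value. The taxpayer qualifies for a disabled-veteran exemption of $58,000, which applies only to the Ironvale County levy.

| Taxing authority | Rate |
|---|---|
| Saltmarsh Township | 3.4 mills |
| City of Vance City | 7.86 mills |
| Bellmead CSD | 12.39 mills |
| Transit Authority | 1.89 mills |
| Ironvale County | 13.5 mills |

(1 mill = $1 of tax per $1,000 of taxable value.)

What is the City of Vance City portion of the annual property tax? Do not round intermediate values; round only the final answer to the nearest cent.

$18,014.53

Assessed value = $2,387,422 × 0.96 = $2,291,925.12
City of Vance City taxable value = $2,291,925.12 (exemption does not apply)
City of Vance City levy = $2,291,925.12 × 0.00786 = $18,014.5314432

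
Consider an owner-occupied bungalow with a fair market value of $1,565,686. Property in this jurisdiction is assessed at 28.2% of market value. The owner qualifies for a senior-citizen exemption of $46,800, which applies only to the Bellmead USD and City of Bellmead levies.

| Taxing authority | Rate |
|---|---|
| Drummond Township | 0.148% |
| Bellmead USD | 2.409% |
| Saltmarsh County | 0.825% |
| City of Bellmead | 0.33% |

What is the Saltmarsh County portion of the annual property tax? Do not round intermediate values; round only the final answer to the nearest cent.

Assessed value = $1,565,686 × 0.282 = $441,523.452
Saltmarsh County taxable value = $441,523.452 (exemption does not apply)
Saltmarsh County levy = $441,523.452 × 0.00825 = $3,642.568479

$3,642.57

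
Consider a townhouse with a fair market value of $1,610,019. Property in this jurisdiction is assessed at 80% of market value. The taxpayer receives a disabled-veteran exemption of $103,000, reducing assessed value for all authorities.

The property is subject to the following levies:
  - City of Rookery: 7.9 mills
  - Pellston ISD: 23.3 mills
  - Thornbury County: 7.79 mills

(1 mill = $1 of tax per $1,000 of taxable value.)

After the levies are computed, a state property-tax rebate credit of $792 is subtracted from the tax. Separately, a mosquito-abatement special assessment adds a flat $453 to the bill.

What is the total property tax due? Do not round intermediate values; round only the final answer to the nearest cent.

Assessed value = $1,610,019 × 0.8 = $1,288,015.2
Taxable value = $1,288,015.2 − $103,000 = $1,185,015.2
City of Rookery: $1,185,015.2 × 0.0079 = $9,361.62008
Pellston ISD: $1,185,015.2 × 0.0233 = $27,610.85416
Thornbury County: $1,185,015.2 × 0.00779 = $9,231.268408
Levies subtotal = $46,203.742648
After credit = $46,203.742648 − $792 = $45,411.742648
Total = $45,411.742648 + $453 = $45,864.742648

$45,864.74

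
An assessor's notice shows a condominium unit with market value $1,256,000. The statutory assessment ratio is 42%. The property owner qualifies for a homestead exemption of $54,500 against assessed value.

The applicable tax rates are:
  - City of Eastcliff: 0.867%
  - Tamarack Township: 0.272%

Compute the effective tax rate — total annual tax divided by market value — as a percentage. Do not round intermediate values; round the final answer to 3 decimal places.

Assessed value = $1,256,000 × 0.42 = $527,520
Taxable value = $527,520 − $54,500 = $473,020
City of Eastcliff: $473,020 × 0.00867 = $4,101.0834
Tamarack Township: $473,020 × 0.00272 = $1,286.6144
Total tax = $5,387.6978
Effective rate = $5,387.6978 ÷ $1,256,000 = 0.429% of market value

0.429%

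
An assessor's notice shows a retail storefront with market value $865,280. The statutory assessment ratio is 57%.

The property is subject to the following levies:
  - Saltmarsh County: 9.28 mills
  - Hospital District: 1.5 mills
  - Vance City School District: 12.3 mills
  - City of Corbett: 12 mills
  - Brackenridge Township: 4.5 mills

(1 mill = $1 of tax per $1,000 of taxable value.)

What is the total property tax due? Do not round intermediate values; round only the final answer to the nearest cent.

$19,521.24

Assessed value = $865,280 × 0.57 = $493,209.6
Saltmarsh County: $493,209.6 × 0.00928 = $4,576.985088
Hospital District: $493,209.6 × 0.0015 = $739.8144
Vance City School District: $493,209.6 × 0.0123 = $6,066.47808
City of Corbett: $493,209.6 × 0.012 = $5,918.5152
Brackenridge Township: $493,209.6 × 0.0045 = $2,219.4432
Total = $4,576.985088 + $739.8144 + $6,066.47808 + $5,918.5152 + $2,219.4432 = $19,521.235968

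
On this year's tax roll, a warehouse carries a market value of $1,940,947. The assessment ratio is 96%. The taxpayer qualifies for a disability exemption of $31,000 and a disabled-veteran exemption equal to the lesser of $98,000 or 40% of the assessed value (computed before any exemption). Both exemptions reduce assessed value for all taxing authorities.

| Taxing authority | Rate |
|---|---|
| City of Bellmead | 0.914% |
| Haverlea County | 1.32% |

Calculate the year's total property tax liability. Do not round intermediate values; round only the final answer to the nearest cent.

Assessed value = $1,940,947 × 0.96 = $1,863,309.12
Disabled-veteran exemption = min($98,000, 40% × $1,863,309.12) = min($98,000, $745,323.648) = $98,000 (dollar cap binds)
Taxable value = $1,863,309.12 − $31,000 − $98,000 = $1,734,309.12
City of Bellmead: $1,734,309.12 × 0.00914 = $15,851.5853568
Haverlea County: $1,734,309.12 × 0.0132 = $22,892.880384
Total = $38,744.4657408

$38,744.47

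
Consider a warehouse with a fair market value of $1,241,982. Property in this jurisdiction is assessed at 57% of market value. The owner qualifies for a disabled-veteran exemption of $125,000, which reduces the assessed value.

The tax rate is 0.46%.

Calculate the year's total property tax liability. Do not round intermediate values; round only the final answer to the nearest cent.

Assessed value = $1,241,982 × 0.57 = $707,929.74
Taxable value = $707,929.74 − $125,000 = $582,929.74
Tax = $582,929.74 × 0.0046 = $2,681.476804

$2,681.48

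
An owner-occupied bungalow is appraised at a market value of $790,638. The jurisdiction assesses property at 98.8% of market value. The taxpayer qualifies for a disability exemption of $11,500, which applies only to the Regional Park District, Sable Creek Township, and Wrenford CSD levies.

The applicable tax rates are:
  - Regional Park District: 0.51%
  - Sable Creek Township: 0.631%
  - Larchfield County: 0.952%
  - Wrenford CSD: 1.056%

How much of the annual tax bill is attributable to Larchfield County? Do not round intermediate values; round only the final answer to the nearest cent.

$7,436.55

Assessed value = $790,638 × 0.988 = $781,150.344
Larchfield County taxable value = $781,150.344 (exemption does not apply)
Larchfield County levy = $781,150.344 × 0.00952 = $7,436.55127488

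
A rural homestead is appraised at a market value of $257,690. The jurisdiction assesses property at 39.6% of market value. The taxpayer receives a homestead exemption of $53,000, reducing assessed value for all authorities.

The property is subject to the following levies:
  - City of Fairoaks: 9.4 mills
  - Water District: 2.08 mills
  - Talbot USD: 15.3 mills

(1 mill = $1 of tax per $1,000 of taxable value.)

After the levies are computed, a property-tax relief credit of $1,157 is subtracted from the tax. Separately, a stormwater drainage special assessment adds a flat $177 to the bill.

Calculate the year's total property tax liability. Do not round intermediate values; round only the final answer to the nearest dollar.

Assessed value = $257,690 × 0.396 = $102,045.24
Taxable value = $102,045.24 − $53,000 = $49,045.24
City of Fairoaks: $49,045.24 × 0.0094 = $461.025256
Water District: $49,045.24 × 0.00208 = $102.0140992
Talbot USD: $49,045.24 × 0.0153 = $750.392172
Levies subtotal = $1,313.4315272
After credit = $1,313.4315272 − $1,157 = $156.4315272
Total = $156.4315272 + $177 = $333.4315272

$333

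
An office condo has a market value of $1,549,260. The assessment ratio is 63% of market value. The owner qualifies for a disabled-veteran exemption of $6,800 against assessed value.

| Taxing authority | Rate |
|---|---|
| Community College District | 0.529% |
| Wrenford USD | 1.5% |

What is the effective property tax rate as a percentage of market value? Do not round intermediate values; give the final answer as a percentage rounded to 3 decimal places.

Assessed value = $1,549,260 × 0.63 = $976,033.8
Taxable value = $976,033.8 − $6,800 = $969,233.8
Community College District: $969,233.8 × 0.00529 = $5,127.246802
Wrenford USD: $969,233.8 × 0.015 = $14,538.507
Total tax = $19,665.753802
Effective rate = $19,665.753802 ÷ $1,549,260 = 1.269% of market value

1.269%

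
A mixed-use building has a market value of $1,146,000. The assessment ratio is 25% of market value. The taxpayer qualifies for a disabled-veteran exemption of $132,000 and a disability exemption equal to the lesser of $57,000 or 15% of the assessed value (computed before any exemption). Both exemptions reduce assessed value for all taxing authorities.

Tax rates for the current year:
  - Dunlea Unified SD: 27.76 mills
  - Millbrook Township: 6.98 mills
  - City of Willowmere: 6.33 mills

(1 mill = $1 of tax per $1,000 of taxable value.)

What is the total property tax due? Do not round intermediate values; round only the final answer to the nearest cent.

Assessed value = $1,146,000 × 0.25 = $286,500
Disability exemption = min($57,000, 15% × $286,500) = min($57,000, $42,975) = $42,975 (percentage binds)
Taxable value = $286,500 − $132,000 − $42,975 = $111,525
Dunlea Unified SD: $111,525 × 0.02776 = $3,095.934
Millbrook Township: $111,525 × 0.00698 = $778.4445
City of Willowmere: $111,525 × 0.00633 = $705.95325
Total = $4,580.33175

$4,580.33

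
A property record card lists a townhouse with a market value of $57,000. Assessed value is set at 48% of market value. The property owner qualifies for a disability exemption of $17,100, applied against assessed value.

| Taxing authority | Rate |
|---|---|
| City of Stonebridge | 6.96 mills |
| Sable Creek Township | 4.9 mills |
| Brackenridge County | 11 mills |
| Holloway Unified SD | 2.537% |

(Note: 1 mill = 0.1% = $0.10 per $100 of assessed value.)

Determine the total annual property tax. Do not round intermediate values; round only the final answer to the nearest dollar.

$495

Assessed value = $57,000 × 0.48 = $27,360
Taxable value = $27,360 − $17,100 = $10,260
City of Stonebridge: $10,260 × 0.00696 = $71.4096
Sable Creek Township: $10,260 × 0.0049 = $50.274
Brackenridge County: $10,260 × 0.011 = $112.86
Holloway Unified SD: $10,260 × 0.02537 = $260.2962
Total = $494.8398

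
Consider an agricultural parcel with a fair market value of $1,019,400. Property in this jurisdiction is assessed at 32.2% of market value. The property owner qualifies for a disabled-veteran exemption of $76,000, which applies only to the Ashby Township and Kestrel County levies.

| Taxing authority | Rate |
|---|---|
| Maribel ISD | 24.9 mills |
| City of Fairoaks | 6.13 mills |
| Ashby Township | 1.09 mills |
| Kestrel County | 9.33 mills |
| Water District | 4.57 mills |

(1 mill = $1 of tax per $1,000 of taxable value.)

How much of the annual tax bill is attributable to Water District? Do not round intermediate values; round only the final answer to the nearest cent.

Assessed value = $1,019,400 × 0.322 = $328,246.8
Water District taxable value = $328,246.8 (exemption does not apply)
Water District levy = $328,246.8 × 0.00457 = $1,500.087876

$1,500.09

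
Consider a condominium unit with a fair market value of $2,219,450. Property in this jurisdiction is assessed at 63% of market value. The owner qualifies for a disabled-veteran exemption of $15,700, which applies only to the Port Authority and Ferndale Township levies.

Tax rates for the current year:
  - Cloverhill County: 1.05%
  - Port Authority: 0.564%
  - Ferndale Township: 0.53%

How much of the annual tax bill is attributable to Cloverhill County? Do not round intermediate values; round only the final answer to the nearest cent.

$14,681.66

Assessed value = $2,219,450 × 0.63 = $1,398,253.5
Cloverhill County taxable value = $1,398,253.5 (exemption does not apply)
Cloverhill County levy = $1,398,253.5 × 0.0105 = $14,681.66175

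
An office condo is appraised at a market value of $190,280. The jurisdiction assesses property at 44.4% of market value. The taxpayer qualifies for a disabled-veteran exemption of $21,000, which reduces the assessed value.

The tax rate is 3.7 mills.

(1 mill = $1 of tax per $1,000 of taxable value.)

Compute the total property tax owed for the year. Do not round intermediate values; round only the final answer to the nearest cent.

Assessed value = $190,280 × 0.444 = $84,484.32
Taxable value = $84,484.32 − $21,000 = $63,484.32
Tax = $63,484.32 × 0.0037 = $234.891984

$234.89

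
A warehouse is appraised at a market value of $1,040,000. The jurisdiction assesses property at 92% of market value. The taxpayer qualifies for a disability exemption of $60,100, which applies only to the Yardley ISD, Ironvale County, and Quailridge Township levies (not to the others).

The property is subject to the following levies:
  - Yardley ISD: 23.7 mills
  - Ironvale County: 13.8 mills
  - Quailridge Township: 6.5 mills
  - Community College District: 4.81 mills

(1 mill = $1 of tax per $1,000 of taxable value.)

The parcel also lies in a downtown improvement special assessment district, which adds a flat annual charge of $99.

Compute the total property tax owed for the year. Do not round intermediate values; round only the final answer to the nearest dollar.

Assessed value = $1,040,000 × 0.92 = $956,800
Yardley ISD: ($956,800 − $60,100) × 0.0237 = $896,700 × 0.0237 = $21,251.79
Ironvale County: ($956,800 − $60,100) × 0.0138 = $896,700 × 0.0138 = $12,374.46
Quailridge Township: ($956,800 − $60,100) × 0.0065 = $896,700 × 0.0065 = $5,828.55
Community College District: $956,800 × 0.00481 = $4,602.208
Levies subtotal = $44,057.008
Total = $44,057.008 + $99 = $44,156.008

$44,156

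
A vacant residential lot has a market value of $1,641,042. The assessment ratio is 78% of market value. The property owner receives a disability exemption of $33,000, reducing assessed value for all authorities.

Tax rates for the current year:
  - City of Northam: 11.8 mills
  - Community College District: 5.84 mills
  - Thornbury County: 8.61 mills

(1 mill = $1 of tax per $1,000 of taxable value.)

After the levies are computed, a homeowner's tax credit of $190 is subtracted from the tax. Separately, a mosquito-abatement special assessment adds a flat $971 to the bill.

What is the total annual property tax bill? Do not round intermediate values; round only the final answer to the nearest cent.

Assessed value = $1,641,042 × 0.78 = $1,280,012.76
Taxable value = $1,280,012.76 − $33,000 = $1,247,012.76
City of Northam: $1,247,012.76 × 0.0118 = $14,714.750568
Community College District: $1,247,012.76 × 0.00584 = $7,282.5545184
Thornbury County: $1,247,012.76 × 0.00861 = $10,736.7798636
Levies subtotal = $32,734.08495
After credit = $32,734.08495 − $190 = $32,544.08495
Total = $32,544.08495 + $971 = $33,515.08495

$33,515.08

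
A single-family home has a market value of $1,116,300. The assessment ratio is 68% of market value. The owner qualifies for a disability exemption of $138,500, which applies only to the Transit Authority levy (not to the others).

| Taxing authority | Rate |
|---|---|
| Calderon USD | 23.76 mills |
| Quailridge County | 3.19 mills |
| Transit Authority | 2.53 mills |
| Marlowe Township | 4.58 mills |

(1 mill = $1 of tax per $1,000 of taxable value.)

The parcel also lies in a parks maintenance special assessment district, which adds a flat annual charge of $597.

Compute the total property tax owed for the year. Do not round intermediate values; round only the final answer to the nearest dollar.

Assessed value = $1,116,300 × 0.68 = $759,084
Calderon USD: $759,084 × 0.02376 = $18,035.83584
Quailridge County: $759,084 × 0.00319 = $2,421.47796
Transit Authority: ($759,084 − $138,500) × 0.00253 = $620,584 × 0.00253 = $1,570.07752
Marlowe Township: $759,084 × 0.00458 = $3,476.60472
Levies subtotal = $25,503.99604
Total = $25,503.99604 + $597 = $26,100.99604

$26,101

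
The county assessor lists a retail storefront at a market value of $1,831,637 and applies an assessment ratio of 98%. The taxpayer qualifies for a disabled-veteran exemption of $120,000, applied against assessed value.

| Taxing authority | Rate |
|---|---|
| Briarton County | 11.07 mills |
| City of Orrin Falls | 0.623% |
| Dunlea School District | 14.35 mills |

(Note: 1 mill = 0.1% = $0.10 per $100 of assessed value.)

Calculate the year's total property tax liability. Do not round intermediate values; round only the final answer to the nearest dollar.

$53,014

Assessed value = $1,831,637 × 0.98 = $1,795,004.26
Taxable value = $1,795,004.26 − $120,000 = $1,675,004.26
Briarton County: $1,675,004.26 × 0.01107 = $18,542.2971582
City of Orrin Falls: $1,675,004.26 × 0.00623 = $10,435.2765398
Dunlea School District: $1,675,004.26 × 0.01435 = $24,036.311131
Total = $53,013.884829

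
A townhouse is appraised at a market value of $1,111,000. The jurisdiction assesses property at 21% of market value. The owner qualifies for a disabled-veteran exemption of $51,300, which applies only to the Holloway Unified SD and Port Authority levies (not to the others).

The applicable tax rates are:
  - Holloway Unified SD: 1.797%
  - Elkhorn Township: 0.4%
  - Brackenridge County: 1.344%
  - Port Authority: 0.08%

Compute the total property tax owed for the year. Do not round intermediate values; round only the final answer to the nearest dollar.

Assessed value = $1,111,000 × 0.21 = $233,310
Holloway Unified SD: ($233,310 − $51,300) × 0.01797 = $182,010 × 0.01797 = $3,270.7197
Elkhorn Township: $233,310 × 0.004 = $933.24
Brackenridge County: $233,310 × 0.01344 = $3,135.6864
Port Authority: ($233,310 − $51,300) × 0.0008 = $182,010 × 0.0008 = $145.608
Total = $7,485.2541

$7,485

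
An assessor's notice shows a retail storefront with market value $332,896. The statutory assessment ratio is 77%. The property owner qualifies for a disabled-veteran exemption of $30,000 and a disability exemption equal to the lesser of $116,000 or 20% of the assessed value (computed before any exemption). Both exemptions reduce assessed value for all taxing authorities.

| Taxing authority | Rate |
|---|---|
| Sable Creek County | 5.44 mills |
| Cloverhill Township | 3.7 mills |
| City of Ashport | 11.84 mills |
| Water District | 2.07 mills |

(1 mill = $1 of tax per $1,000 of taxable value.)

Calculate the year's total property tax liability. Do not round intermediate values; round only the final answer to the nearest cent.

$4,035.22

Assessed value = $332,896 × 0.77 = $256,329.92
Disability exemption = min($116,000, 20% × $256,329.92) = min($116,000, $51,265.984) = $51,265.984 (percentage binds)
Taxable value = $256,329.92 − $30,000 − $51,265.984 = $175,063.936
Sable Creek County: $175,063.936 × 0.00544 = $952.34781184
Cloverhill Township: $175,063.936 × 0.0037 = $647.7365632
City of Ashport: $175,063.936 × 0.01184 = $2,072.75700224
Water District: $175,063.936 × 0.00207 = $362.38234752
Total = $4,035.2237248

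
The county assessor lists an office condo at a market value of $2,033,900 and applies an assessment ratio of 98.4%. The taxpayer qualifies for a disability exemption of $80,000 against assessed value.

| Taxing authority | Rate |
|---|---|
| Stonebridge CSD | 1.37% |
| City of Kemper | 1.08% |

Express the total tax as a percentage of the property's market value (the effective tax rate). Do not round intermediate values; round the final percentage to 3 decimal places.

2.314%

Assessed value = $2,033,900 × 0.984 = $2,001,357.6
Taxable value = $2,001,357.6 − $80,000 = $1,921,357.6
Stonebridge CSD: $1,921,357.6 × 0.0137 = $26,322.59912
City of Kemper: $1,921,357.6 × 0.0108 = $20,750.66208
Total tax = $47,073.2612
Effective rate = $47,073.2612 ÷ $2,033,900 = 2.314% of market value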